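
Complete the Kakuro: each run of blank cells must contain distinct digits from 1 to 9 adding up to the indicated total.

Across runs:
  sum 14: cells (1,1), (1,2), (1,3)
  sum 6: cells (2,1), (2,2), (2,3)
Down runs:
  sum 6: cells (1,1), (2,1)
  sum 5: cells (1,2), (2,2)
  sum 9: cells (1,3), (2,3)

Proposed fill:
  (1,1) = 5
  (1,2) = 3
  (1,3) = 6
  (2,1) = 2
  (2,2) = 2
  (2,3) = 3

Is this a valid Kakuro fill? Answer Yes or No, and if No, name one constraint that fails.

No — the down run (1,1)–(2,1) sums to 7, not 6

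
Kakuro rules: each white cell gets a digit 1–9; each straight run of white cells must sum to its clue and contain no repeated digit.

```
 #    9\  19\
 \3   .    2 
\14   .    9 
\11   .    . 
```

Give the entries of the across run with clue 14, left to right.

5, 9

3 in 2 cells must be {1,2}.
R1C1 = 3 − 2 = 1 completes the 3 across.
R2C1 = 14 − 9 = 5 completes the 14 across.
R3C1 = 9 − 6 = 3 completes the 9 down.
R3C2 = 11 − 3 = 8 completes the 11 across.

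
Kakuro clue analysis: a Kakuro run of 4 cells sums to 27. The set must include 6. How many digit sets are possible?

2

4 distinct digits from 1–9 sum between 10 and 30.
Keeping only sets containing 6.
Enumerating: {4,6,8,9}, {5,6,7,9}.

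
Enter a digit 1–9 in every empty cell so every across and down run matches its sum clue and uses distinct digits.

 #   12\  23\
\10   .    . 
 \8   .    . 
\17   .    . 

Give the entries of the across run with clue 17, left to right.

9, 8

17 in 2 cells must be {8,9}; 23 in 3 cells must be {6,8,9}.
The 8 across and the 23 down share only 6, so R2C2 = 6.
R2C1 = 8 − 6 = 2 completes the 8 across.
Given what's placed, R3C1 must be 9 to fit the 17 across and 12 down.
R3C2 = 17 − 9 = 8 completes the 17 across.
R1C1 = 12 − 11 = 1 completes the 12 down.
R1C2 = 10 − 1 = 9 completes the 10 across.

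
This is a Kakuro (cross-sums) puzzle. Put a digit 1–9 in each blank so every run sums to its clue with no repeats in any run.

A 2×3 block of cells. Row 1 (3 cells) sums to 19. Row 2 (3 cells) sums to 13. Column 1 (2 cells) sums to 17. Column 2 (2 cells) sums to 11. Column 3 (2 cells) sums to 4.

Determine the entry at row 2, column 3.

17 in 2 cells must be {8,9}; 4 in 2 cells must be {1,3}.
The 19 across and the 4 down share only 3, so (1,3) = 3.
(2,3) = 4 − 3 = 1 completes the 4 down.
Given what's placed, (1,1) must be 9 to fit the 19 across and 17 down.
(1,2) = 19 − 12 = 7 completes the 19 across.
(2,1) = 17 − 9 = 8 completes the 17 down.
(2,2) = 13 − 9 = 4 completes the 13 across.

1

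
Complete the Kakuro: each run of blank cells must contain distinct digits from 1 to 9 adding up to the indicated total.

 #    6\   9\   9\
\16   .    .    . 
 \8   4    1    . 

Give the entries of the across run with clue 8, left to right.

4 1 3

R1C1 = 6 − 4 = 2 completes the 6 down.
R1C2 = 9 − 1 = 8 completes the 9 down.
R1C3 = 16 − 10 = 6 completes the 16 across.
R2C3 = 8 − 5 = 3 completes the 8 across.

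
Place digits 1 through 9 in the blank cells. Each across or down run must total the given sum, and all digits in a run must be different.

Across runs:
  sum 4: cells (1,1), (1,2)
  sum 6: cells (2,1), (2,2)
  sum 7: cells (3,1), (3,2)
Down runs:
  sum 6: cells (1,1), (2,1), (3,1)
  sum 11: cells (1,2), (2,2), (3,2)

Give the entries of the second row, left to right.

4 in 2 cells must be {1,3}; 6 in 3 cells must be {1,2,3}.
Nothing is forced directly, so branch on (1,1), whose candidates are 1 or 3. If (1,1) = 1: that forces (1,2) = 3, (2,1) = 2, after which (2,2) would have to be in {4} for the 6 across but in {1,2,6,7} for the 11 down — contradiction. So (1,1) = 3.
(1,2) = 4 − 3 = 1 completes the 4 across.
Nothing is forced directly, so branch on (2,1), whose candidates are 1 or 2. If (2,1) = 1: then (2,2) would have to be in {5} for the 6 across but in {2,3,4,6,7,8} for the 11 down — contradiction. So (2,1) = 2.
(2,2) = 6 − 2 = 4 completes the 6 across.
(3,1) = 6 − 5 = 1 completes the 6 down.
(3,2) = 7 − 1 = 6 completes the 7 across.

2 4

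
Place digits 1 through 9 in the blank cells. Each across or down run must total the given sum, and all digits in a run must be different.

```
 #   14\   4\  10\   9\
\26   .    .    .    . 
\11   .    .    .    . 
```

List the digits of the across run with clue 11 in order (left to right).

5, 1, 2, 3

11 in 4 cells must be {1,2,3,5}; 4 in 2 cells must be {1,3}.
Only 3 fits R1C2 under both its across sum 26 and down sum 4.
The 11 across and the 14 down share only 5, so R2C1 = 5.
R2C2 = 4 − 3 = 1 completes the 4 down.
R1C1 = 14 − 5 = 9 completes the 14 down.
No cell is forced outright now. R2C3 can only be 2 or 3 (the digits allowed by both its 11 across and its 10 down). If R2C3 = 3: then R1C3 would have to be in {6,8} for the 26 across but in {7} for the 10 down — contradiction. So R2C3 = 2.
R1C3 = 10 − 2 = 8 completes the 10 down.
R1C4 = 26 − 20 = 6 completes the 26 across.
R2C4 = 11 − 8 = 3 completes the 11 across.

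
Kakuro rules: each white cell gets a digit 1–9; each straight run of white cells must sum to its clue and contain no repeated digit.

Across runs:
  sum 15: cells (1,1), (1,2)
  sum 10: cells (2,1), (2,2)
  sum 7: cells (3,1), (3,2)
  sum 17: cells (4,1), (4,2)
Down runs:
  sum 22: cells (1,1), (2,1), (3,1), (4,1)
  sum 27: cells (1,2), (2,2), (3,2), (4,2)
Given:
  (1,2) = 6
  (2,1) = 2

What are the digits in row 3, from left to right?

17 in 2 cells must be {8,9}.
(1,1) = 15 − 6 = 9 completes the 15 across.
(2,2) = 10 − 2 = 8 completes the 10 across.
(3,2) = 4: the only remaining digit allowed by both the 7 across and the 27 down.
(4,1) = 8: the only remaining digit allowed by both the 17 across and the 22 down.
(4,2) = 17 − 8 = 9 completes the 17 across.
(3,1) = 7 − 4 = 3 completes the 7 across.

3 4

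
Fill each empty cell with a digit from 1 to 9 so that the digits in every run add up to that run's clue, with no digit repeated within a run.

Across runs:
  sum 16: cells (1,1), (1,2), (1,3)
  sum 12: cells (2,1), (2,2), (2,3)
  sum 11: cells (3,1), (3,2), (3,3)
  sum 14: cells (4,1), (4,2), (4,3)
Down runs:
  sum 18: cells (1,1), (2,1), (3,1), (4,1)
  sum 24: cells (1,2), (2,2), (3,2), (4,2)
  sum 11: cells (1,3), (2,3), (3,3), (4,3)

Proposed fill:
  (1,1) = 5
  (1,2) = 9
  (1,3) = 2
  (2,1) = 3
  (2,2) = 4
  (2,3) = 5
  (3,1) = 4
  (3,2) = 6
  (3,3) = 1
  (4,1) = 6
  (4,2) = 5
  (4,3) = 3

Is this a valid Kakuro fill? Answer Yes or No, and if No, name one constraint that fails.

Across: 5+9+2=16; 3+4+5=12; 4+6+1=11; 6+5+3=14. Down: 5+3+4+6=18; 9+4+6+5=24; 2+5+1+3=11. No digit repeats within any run.

Yes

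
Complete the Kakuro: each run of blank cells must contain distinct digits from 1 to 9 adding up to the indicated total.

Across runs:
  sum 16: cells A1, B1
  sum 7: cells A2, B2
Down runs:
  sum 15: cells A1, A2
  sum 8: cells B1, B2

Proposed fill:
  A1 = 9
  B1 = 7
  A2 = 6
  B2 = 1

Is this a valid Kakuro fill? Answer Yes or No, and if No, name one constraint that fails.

Across: 9+7=16; 6+1=7. Down: 9+6=15; 7+1=8. No digit repeats within any run.

Yes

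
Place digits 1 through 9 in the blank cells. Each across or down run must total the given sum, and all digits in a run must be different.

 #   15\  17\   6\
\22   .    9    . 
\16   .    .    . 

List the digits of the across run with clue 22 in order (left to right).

17 in 2 cells must be {8,9}.
Given what's placed, R1C3 must be 5 to fit the 22 across and 6 down.
R2C2 = 17 − 9 = 8 completes the 17 down.
R2C3 = 6 − 5 = 1 completes the 6 down.
R1C1 = 22 − 14 = 8 completes the 22 across.
R2C1 = 16 − 9 = 7 completes the 16 across.

8 9 5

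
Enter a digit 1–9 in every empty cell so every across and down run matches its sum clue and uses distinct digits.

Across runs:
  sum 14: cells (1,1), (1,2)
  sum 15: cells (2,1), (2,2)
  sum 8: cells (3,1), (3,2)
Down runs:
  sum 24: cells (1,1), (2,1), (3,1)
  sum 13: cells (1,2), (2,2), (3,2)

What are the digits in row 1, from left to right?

24 in 3 cells must be {7,8,9}.
The 8 across and the 24 down share only 7, so (3,1) = 7.
(3,2) = 8 − 7 = 1 completes the 8 across.
Nothing is forced directly, so branch on (1,1), whose candidates are 8 or 9. If (1,1) = 8: then (1,2) would have to be in {6} for the 14 across but in {3,4,5,7,8,9} for the 13 down — contradiction. So (1,1) = 9.
(1,2) = 14 − 9 = 5 completes the 14 across.
(2,1) = 24 − 16 = 8 completes the 24 down.
(2,2) = 15 − 8 = 7 completes the 15 across.

9, 5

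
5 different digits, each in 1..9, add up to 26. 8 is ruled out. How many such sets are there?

5 distinct digits from 1–9 sum between 15 and 35.
Dropping sets that contain 8.
Enumerating: {1,3,6,7,9}, {1,4,5,7,9}, {2,3,5,7,9}, {2,4,5,6,9}.

4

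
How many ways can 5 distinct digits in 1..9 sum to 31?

5

5 distinct digits from 1–9 sum between 15 and 35.
Enumerating: {1,6,7,8,9}, {2,5,7,8,9}, {3,4,7,8,9}, {3,5,6,8,9}, {4,5,6,7,9}.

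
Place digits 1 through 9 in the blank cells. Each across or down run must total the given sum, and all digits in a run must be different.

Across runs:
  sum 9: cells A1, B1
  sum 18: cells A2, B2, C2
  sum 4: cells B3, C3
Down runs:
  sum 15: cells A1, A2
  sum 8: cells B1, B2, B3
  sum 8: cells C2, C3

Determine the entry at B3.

1

4 in 2 cells must be {1,3}.
Nothing is forced directly, so branch on B3, whose candidates are 1 or 3. If B3 = 3: that forces C3 = 1, C2 = 7, after which B2 would have to be in {2,3,5,6,8,9} for the 18 across but in {1,4} for the 8 down — contradiction. So B3 = 1.
C3 = 4 − 1 = 3 completes the 4 across.
C2 = 8 − 3 = 5 completes the 8 down.
B2 = 4: the only remaining digit allowed by both the 18 across and the 8 down.
B1 = 8 − 5 = 3 completes the 8 down.
A2 = 18 − 9 = 9 completes the 18 across.
A1 = 9 − 3 = 6 completes the 9 across.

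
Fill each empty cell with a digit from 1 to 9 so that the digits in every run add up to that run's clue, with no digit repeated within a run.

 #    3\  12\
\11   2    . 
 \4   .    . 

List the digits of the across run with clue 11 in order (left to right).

4 in 2 cells must be {1,3}; 3 in 2 cells must be {1,2}.
R1C2 = 11 − 2 = 9 completes the 11 across.
R2C1 = 3 − 2 = 1 completes the 3 down.
R2C2 = 4 − 1 = 3 completes the 4 across.

2, 9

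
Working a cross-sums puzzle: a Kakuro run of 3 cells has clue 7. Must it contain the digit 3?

The only way to make 7 from 3 distinct digits is {1,2,4}, which does not contain 3.

No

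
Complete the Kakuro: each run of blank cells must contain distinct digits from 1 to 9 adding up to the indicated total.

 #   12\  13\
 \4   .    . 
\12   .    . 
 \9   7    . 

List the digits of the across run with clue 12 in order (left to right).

4 in 2 cells must be {1,3}.
R3C2 = 9 − 7 = 2 completes the 9 across.
R1C2 = 3: the only remaining digit allowed by both the 4 across and the 13 down.
R2C2 = 13 − 5 = 8 completes the 13 down.
R1C1 = 4 − 3 = 1 completes the 4 across.
R2C1 = 12 − 8 = 4 completes the 12 across.

4 8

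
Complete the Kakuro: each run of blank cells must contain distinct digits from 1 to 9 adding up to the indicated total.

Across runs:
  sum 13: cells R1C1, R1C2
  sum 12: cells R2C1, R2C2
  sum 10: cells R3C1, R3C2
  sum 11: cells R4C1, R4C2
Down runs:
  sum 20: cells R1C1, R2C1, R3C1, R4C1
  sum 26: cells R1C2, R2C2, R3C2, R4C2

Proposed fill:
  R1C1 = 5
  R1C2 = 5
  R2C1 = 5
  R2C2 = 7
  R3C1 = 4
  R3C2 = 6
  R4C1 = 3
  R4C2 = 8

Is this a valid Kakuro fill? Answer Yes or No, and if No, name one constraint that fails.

No — the down run R1C1–R4C1 sums to 17, not 20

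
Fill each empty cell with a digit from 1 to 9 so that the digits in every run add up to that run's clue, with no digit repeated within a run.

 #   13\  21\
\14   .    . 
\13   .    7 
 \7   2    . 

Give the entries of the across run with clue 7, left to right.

2 5

R2C1 = 13 − 7 = 6 completes the 13 across.
R3C2 = 7 − 2 = 5 completes the 7 across.
R1C1 = 13 − 8 = 5 completes the 13 down.
R1C2 = 14 − 5 = 9 completes the 14 across.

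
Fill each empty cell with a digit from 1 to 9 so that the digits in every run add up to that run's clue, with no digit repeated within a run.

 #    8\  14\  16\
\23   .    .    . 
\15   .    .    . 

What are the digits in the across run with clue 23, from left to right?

6, 8, 9

23 in 3 cells must be {6,8,9}; 16 in 2 cells must be {7,9}.
The 23 across and the 8 down share only 6, so R1C1 = 6.
Given what's placed, R1C3 must be 9 to fit the 23 across and 16 down.
R2C1 = 8 − 6 = 2 completes the 8 down.
R2C3 = 16 − 9 = 7 completes the 16 down.
R1C2 = 23 − 15 = 8 completes the 23 across.
R2C2 = 15 − 9 = 6 completes the 15 across.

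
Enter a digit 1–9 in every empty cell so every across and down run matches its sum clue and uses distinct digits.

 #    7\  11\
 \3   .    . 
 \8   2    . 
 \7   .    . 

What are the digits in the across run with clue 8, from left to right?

3 in 2 cells must be {1,2}; 7 in 3 cells must be {1,2,4}.
R1C1 = 1: the only remaining digit allowed by both the 3 across and the 7 down.
R1C2 = 3 − 1 = 2 completes the 3 across.
R2C2 = 8 − 2 = 6 completes the 8 across.
R3C1 = 7 − 3 = 4 completes the 7 down.
R3C2 = 7 − 4 = 3 completes the 7 across.

2 6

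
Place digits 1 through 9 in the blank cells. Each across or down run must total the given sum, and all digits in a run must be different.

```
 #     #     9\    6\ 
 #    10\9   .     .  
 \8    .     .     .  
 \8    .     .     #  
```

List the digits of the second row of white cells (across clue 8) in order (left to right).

4, 3, 1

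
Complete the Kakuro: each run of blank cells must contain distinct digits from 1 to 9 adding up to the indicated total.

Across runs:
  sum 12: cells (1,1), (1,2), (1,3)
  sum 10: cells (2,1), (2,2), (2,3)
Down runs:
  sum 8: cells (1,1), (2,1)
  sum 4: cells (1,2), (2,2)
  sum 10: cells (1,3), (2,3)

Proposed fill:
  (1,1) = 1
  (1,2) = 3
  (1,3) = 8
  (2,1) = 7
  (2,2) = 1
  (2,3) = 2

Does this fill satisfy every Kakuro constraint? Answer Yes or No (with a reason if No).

Yes

Across: 1+3+8=12; 7+1+2=10. Down: 1+7=8; 3+1=4; 8+2=10. No digit repeats within any run.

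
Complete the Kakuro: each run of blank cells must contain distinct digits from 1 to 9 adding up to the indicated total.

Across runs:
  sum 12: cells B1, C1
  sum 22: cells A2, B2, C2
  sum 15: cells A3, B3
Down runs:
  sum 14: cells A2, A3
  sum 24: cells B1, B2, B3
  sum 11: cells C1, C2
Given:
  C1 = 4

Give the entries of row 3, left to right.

8 7

24 in 3 cells must be {7,8,9}.
B1 = 12 − 4 = 8 completes the 12 across.
C2 = 11 − 4 = 7 completes the 11 down.
Given what's placed, B2 must be 9 to fit the 22 across and 24 down.
B3 = 24 − 17 = 7 completes the 24 down.
A2 = 22 − 16 = 6 completes the 22 across.
A3 = 15 − 7 = 8 completes the 15 across.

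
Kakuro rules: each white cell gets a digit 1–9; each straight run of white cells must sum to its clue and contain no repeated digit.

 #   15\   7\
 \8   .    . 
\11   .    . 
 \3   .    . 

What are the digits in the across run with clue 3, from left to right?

2, 1

3 in 2 cells must be {1,2}; 7 in 3 cells must be {1,2,4}.
Nothing is forced directly, so branch on R1C2, whose candidates are 1 or 2. If R1C2 = 1: that forces R1C1 = 7, R3C1 = 2, after which R3C2 would have to be in {1} for the 3 across but in {2,4} for the 7 down — contradiction. So R1C2 = 2.
R1C1 = 8 − 2 = 6 completes the 8 across.
Given what's placed, R2C2 must be 4 to fit the 11 across and 7 down.
R3C2 = 7 − 6 = 1 completes the 7 down.
R2C1 = 11 − 4 = 7 completes the 11 across.
R3C1 = 3 − 1 = 2 completes the 3 across.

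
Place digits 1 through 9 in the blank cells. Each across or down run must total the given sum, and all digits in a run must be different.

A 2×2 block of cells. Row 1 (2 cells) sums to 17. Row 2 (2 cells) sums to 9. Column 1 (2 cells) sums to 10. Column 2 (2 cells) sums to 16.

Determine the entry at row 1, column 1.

17 in 2 cells must be {8,9}; 16 in 2 cells must be {7,9}.
The 17 across and the 16 down share only 9, so (1,2) = 9.
(2,2) = 16 − 9 = 7 completes the 16 down.
(1,1) = 17 − 9 = 8 completes the 17 across.
(2,1) = 9 − 7 = 2 completes the 9 across.

8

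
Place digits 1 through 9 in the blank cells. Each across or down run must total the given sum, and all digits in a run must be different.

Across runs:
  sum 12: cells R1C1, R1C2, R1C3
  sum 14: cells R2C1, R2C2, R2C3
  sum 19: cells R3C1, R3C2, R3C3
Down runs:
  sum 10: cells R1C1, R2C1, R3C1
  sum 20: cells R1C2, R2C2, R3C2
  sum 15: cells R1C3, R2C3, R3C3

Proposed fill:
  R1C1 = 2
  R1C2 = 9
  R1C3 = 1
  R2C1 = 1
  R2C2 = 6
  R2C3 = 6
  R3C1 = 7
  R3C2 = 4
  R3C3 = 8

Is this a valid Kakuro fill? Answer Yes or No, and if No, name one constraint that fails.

No — the down run R1C2–R3C2 sums to 19, not 20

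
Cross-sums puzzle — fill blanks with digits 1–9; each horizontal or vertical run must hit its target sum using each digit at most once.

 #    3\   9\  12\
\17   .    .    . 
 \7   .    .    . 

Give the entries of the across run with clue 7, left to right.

1 2 4

7 in 3 cells must be {1,2,4}; 3 in 2 cells must be {1,2}.
The 7 across and the 12 down share only 4, so R2C3 = 4.
R1C3 = 12 − 4 = 8 completes the 12 down.
Given what's placed, R1C1 must be 2 to fit the 17 across and 3 down.
R1C2 = 17 − 10 = 7 completes the 17 across.
R2C1 = 3 − 2 = 1 completes the 3 down.
R2C2 = 7 − 5 = 2 completes the 7 across.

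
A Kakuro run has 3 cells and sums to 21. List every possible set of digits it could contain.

{4,8,9}; {5,7,9}; {6,7,8}

3 distinct digits from 1–9 sum between 6 and 24.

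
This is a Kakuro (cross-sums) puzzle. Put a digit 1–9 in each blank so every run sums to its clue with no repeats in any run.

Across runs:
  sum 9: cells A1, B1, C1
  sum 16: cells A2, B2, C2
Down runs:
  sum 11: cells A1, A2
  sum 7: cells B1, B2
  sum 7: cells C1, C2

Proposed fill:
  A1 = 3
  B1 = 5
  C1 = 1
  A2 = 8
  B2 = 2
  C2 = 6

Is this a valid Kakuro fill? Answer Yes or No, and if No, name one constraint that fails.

Across: 3+5+1=9; 8+2+6=16. Down: 3+8=11; 5+2=7; 1+6=7. No digit repeats within any run.

Yes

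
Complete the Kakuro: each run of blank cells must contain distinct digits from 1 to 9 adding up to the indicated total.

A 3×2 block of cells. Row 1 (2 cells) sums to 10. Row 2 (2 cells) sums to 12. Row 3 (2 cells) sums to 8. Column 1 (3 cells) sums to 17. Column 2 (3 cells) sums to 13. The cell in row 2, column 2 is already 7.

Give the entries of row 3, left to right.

3 5

(2,1) = 12 − 7 = 5 completes the 12 across.
(3,1) = 3: the only remaining digit allowed by both the 8 across and the 17 down.
(3,2) = 8 − 3 = 5 completes the 8 across.
(1,1) = 17 − 8 = 9 completes the 17 down.
(1,2) = 10 − 9 = 1 completes the 10 across.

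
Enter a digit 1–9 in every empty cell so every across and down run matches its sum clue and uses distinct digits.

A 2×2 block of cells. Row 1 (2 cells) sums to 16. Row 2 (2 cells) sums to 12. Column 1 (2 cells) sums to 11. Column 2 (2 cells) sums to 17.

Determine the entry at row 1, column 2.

16 in 2 cells must be {7,9}; 17 in 2 cells must be {8,9}.
The 16 across and the 17 down share only 9, so (1,2) = 9.
(2,2) = 17 − 9 = 8 completes the 17 down.
(1,1) = 16 − 9 = 7 completes the 16 across.
(2,1) = 12 − 8 = 4 completes the 12 across.

9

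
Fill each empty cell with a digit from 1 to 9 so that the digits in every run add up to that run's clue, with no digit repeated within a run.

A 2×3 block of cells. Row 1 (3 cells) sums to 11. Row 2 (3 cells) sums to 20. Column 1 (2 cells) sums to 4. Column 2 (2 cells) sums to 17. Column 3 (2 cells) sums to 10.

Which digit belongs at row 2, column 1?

4 in 2 cells must be {1,3}; 17 in 2 cells must be {8,9}.
The 11 across and the 17 down share only 8, so (1,2) = 8.
The 20 across and the 4 down share only 3, so (2,1) = 3.
(2,2) = 17 − 8 = 9 completes the 17 down.
(2,3) = 20 − 12 = 8 completes the 20 across.
(1,1) = 4 − 3 = 1 completes the 4 down.
(1,3) = 11 − 9 = 2 completes the 11 across.

3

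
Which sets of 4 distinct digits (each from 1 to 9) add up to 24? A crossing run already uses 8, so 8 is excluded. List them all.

{2,6,7,9}; {3,5,7,9}; {4,5,6,9}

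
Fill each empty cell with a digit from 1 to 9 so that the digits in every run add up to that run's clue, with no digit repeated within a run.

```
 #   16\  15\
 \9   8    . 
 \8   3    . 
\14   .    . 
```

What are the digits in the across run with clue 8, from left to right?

3, 5

R1C2 = 9 − 8 = 1 completes the 9 across.
R2C2 = 8 − 3 = 5 completes the 8 across.
R3C1 = 16 − 11 = 5 completes the 16 down.
R3C2 = 14 − 5 = 9 completes the 14 across.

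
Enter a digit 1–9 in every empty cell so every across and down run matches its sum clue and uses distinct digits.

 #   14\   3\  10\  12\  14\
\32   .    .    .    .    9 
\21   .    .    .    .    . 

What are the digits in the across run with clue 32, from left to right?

6 2 7 8 9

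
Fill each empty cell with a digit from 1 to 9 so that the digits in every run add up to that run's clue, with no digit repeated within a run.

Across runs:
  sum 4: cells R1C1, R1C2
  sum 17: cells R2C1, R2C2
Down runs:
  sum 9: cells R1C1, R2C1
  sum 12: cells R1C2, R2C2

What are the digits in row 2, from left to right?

8 9

4 in 2 cells must be {1,3}; 17 in 2 cells must be {8,9}.
The 4 across and the 12 down share only 3, so R1C2 = 3.
The 17 across and the 9 down share only 8, so R2C1 = 8.
R2C2 = 17 − 8 = 9 completes the 17 across.
R1C1 = 4 − 3 = 1 completes the 4 across.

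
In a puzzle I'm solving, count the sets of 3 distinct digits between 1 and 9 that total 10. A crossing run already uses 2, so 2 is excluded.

3 distinct digits from 1–9 sum between 6 and 24.
Dropping sets that contain 2.
Enumerating: {1,3,6}, {1,4,5}.

2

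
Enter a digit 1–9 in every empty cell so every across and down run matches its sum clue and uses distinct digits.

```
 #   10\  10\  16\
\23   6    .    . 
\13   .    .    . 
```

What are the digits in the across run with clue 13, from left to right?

4, 2, 7

23 in 3 cells must be {6,8,9}; 16 in 2 cells must be {7,9}.
R1C3 = 9: the only remaining digit allowed by both the 23 across and the 16 down.
R2C1 = 10 − 6 = 4 completes the 10 down.
R2C3 = 16 − 9 = 7 completes the 16 down.
R1C2 = 23 − 15 = 8 completes the 23 across.
R2C2 = 13 − 11 = 2 completes the 13 across.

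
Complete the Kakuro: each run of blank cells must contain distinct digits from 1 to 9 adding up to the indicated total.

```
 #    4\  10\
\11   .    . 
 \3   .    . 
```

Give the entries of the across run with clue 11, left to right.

3, 8

3 in 2 cells must be {1,2}; 4 in 2 cells must be {1,3}.
The 11 across and the 4 down share only 3, so R1C1 = 3.
R1C2 = 11 − 3 = 8 completes the 11 across.
R2C1 = 4 − 3 = 1 completes the 4 down.
R2C2 = 3 − 1 = 2 completes the 3 across.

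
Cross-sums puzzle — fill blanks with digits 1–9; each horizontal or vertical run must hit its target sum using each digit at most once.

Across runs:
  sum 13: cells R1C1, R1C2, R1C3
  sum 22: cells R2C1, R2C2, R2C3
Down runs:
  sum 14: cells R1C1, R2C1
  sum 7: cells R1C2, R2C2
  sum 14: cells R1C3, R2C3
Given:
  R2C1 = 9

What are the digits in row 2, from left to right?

9, 5, 8

R1C1 = 14 − 9 = 5 completes the 14 down.
Given what's placed, R1C3 must be 6 to fit the 13 across and 14 down.
R2C3 = 14 − 6 = 8 completes the 14 down.
R1C2 = 13 − 11 = 2 completes the 13 across.
R2C2 = 22 − 17 = 5 completes the 22 across.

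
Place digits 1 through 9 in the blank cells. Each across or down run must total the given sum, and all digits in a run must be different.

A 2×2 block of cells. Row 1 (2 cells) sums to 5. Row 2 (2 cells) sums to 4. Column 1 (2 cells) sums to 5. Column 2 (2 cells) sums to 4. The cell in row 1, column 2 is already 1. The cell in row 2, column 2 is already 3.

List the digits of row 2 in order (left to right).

4 in 2 cells must be {1,3}.
(1,1) = 5 − 1 = 4 completes the 5 across.
(2,1) = 4 − 3 = 1 completes the 4 across.

1 3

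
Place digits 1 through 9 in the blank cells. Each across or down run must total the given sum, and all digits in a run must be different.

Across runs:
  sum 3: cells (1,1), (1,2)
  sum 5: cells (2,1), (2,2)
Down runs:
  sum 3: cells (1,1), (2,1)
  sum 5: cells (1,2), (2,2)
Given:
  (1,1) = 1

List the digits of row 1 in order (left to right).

1 2

3 in 2 cells must be {1,2}.
(1,2) = 3 − 1 = 2 completes the 3 across.
(2,1) = 3 − 1 = 2 completes the 3 down.
(2,2) = 5 − 2 = 3 completes the 5 across.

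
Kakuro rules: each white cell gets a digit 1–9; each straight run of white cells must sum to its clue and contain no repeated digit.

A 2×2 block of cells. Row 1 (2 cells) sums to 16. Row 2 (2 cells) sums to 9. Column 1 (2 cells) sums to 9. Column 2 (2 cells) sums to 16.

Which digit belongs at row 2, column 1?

2

16 in 2 cells must be {7,9}.
The 16 across and the 9 down share only 7, so (1,1) = 7.
(1,2) = 16 − 7 = 9 completes the 16 across.
(2,1) = 9 − 7 = 2 completes the 9 down.
(2,2) = 9 − 2 = 7 completes the 9 across.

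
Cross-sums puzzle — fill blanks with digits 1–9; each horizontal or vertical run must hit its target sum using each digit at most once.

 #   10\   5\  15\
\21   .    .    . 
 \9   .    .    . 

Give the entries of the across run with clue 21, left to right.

8, 4, 9

The 21 across and the 5 down share only 4, so R1C2 = 4.
R2C2 = 5 − 4 = 1 completes the 5 down.
Given what's placed, R2C3 must be 6 to fit the 9 across and 15 down.
R1C3 = 15 − 6 = 9 completes the 15 down.
R2C1 = 9 − 7 = 2 completes the 9 across.
R1C1 = 21 − 13 = 8 completes the 21 across.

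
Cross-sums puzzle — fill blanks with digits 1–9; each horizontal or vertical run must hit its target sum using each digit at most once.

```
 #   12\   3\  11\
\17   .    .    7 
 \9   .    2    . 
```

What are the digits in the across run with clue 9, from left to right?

3 2 4

3 in 2 cells must be {1,2}.
R1C2 = 3 − 2 = 1 completes the 3 down.
R2C3 = 11 − 7 = 4 completes the 11 down.
R1C1 = 17 − 8 = 9 completes the 17 across.
R2C1 = 9 − 6 = 3 completes the 9 across.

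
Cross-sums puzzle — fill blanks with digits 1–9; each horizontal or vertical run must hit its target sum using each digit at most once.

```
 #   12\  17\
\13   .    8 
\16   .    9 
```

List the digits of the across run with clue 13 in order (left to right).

5, 8

16 in 2 cells must be {7,9}; 17 in 2 cells must be {8,9}.
R1C1 = 13 − 8 = 5 completes the 13 across.
R2C1 = 16 − 9 = 7 completes the 16 across.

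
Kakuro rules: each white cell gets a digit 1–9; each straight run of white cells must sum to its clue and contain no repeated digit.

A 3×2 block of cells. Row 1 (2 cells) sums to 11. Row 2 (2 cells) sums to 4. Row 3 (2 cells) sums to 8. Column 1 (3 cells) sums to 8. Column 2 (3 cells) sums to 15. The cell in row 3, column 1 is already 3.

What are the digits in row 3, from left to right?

4 in 2 cells must be {1,3}.
Given what's placed, (1,1) must be 4 to fit the 11 across and 8 down.
(1,2) = 11 − 4 = 7 completes the 11 across.
(2,1) = 8 − 7 = 1 completes the 8 down.
(2,2) = 4 − 1 = 3 completes the 4 across.
(3,2) = 8 − 3 = 5 completes the 8 across.

3 5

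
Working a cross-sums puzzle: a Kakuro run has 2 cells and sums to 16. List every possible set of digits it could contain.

{7,9}

2 distinct digits from 1–9 sum between 3 and 17.
Only one set works: {7,9}.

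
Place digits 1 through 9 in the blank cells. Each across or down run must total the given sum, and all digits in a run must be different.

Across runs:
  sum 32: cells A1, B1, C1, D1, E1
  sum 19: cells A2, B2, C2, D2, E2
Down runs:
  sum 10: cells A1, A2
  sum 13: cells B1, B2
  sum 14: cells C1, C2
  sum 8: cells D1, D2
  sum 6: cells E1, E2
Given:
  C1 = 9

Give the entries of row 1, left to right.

8 6 9 7 2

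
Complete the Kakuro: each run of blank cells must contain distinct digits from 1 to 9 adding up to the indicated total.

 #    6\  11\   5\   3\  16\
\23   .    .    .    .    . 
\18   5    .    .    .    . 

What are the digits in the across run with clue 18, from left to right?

3 in 2 cells must be {1,2}; 16 in 2 cells must be {7,9}.
R1C1 = 6 − 5 = 1 completes the 6 down.
Given what's placed, R1C4 must be 2 to fit the 23 across and 3 down.
R2C4 = 3 − 2 = 1 completes the 3 down.
Given what's placed, R2C5 must be 7 to fit the 18 across and 16 down.
R1C5 = 16 − 7 = 9 completes the 16 down.
Nothing is forced directly, so branch on R2C2, whose candidates are 2 or 3. If R2C2 = 2: then R1C2 would have to be in {3,4,5,6,7,8} for the 23 across but in {9} for the 11 down — contradiction. So R2C2 = 3.
R1C2 = 11 − 3 = 8 completes the 11 down.
R1C3 = 23 − 20 = 3 completes the 23 across.
R2C3 = 18 − 16 = 2 completes the 18 across.

5 3 2 1 7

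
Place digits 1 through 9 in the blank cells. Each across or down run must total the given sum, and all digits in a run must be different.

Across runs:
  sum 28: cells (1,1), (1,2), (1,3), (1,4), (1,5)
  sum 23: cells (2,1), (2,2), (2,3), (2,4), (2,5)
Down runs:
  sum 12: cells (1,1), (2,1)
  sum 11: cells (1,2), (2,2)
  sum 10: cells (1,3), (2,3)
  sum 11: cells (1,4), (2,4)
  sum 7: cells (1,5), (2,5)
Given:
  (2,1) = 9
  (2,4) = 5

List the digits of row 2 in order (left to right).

(1,1) = 12 − 9 = 3 completes the 12 down.
(1,4) = 11 − 5 = 6 completes the 11 down.
Nothing is forced directly, so branch on (1,5), whose candidates are 2 or 4. If (1,5) = 2: then (2,5) would have to be in {1,2,3,4,6} for the 23 across but in {5} for the 7 down — contradiction. So (1,5) = 4.
(2,5) = 7 − 4 = 3 completes the 7 down.
Nothing is forced directly, so branch on (2,2), whose candidates are 2 or 4. If (2,2) = 2: then (1,2) would have to be in {7,8} for the 28 across but in {9} for the 11 down — contradiction. So (2,2) = 4.
(1,2) = 11 − 4 = 7 completes the 11 down.
(1,3) = 28 − 20 = 8 completes the 28 across.
(2,3) = 23 − 21 = 2 completes the 23 across.

9 4 2 5 3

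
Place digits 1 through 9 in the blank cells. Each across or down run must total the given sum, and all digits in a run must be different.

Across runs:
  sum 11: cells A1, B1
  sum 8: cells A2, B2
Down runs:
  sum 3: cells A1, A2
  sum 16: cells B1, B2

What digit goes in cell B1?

3 in 2 cells must be {1,2}; 16 in 2 cells must be {7,9}.
The 11 across and the 3 down share only 2, so A1 = 2.
B1 = 11 − 2 = 9 completes the 11 across.
A2 = 3 − 2 = 1 completes the 3 down.
B2 = 8 − 1 = 7 completes the 8 across.

9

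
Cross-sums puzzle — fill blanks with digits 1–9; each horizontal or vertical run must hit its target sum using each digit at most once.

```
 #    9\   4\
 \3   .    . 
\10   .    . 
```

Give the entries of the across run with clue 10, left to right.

7 3

3 in 2 cells must be {1,2}; 4 in 2 cells must be {1,3}.
The 3 across and the 4 down share only 1, so R1C2 = 1.
R2C2 = 4 − 1 = 3 completes the 4 down.
R1C1 = 3 − 1 = 2 completes the 3 across.
R2C1 = 10 − 3 = 7 completes the 10 across.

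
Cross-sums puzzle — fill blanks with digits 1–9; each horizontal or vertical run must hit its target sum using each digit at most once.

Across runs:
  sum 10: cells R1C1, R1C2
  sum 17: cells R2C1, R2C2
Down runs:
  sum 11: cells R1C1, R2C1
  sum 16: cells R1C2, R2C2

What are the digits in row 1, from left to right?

17 in 2 cells must be {8,9}; 16 in 2 cells must be {7,9}.
The 17 across and the 16 down share only 9, so R2C2 = 9.
R1C2 = 16 − 9 = 7 completes the 16 down.
R2C1 = 17 − 9 = 8 completes the 17 across.
R1C1 = 10 − 7 = 3 completes the 10 across.

3 7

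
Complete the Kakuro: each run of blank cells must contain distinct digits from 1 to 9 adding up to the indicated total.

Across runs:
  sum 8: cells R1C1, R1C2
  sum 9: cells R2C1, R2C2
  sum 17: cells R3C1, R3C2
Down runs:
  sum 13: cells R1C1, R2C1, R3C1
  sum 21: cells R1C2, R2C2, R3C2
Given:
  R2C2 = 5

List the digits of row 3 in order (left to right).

17 in 2 cells must be {8,9}.
Given what's placed, R1C2 must be 7 to fit the 8 across and 21 down.
R2C1 = 9 − 5 = 4 completes the 9 across.
Given what's placed, R3C1 must be 8 to fit the 17 across and 13 down.
R3C2 = 17 − 8 = 9 completes the 17 across.
R1C1 = 8 − 7 = 1 completes the 8 across.

8 9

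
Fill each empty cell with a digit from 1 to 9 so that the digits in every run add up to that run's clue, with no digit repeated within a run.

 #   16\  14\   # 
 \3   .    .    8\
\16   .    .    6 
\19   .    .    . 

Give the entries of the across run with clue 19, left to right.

8 9 2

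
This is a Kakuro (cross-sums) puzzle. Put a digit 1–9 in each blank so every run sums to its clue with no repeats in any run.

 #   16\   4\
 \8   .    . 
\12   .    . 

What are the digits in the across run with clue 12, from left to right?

16 in 2 cells must be {7,9}; 4 in 2 cells must be {1,3}.
The 8 across and the 16 down share only 7, so R1C1 = 7.
R1C2 = 8 − 7 = 1 completes the 8 across.
R2C1 = 16 − 7 = 9 completes the 16 down.
R2C2 = 12 − 9 = 3 completes the 12 across.

9 3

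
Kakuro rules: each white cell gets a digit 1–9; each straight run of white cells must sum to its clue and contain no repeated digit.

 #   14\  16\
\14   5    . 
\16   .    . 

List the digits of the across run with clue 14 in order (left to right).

16 in 2 cells must be {7,9}.
R1C2 = 14 − 5 = 9 completes the 14 across.
R2C1 = 14 − 5 = 9 completes the 14 down.
R2C2 = 16 − 9 = 7 completes the 16 across.

5 9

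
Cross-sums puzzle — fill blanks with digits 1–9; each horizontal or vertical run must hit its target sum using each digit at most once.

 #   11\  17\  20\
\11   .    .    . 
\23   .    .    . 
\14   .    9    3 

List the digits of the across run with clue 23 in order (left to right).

8 6 9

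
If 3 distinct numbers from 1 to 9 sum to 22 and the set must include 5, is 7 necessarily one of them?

The only way to make 22 from 3 distinct digits under that restriction is {5,8,9}, which does not contain 7.

No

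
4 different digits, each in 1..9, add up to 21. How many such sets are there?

11

4 distinct digits from 1–9 sum between 10 and 30.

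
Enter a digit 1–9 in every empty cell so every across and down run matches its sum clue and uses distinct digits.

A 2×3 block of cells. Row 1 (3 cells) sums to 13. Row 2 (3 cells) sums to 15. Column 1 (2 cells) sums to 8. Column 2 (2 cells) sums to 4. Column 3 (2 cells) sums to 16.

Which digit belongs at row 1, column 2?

4 in 2 cells must be {1,3}; 16 in 2 cells must be {7,9}.
Nothing is forced directly, so branch on (1,2), whose candidates are 1 or 3. If (1,2) = 3: that forces (1,3) = 9, (2,2) = 1, after which (2,3) would have to be in {5,6,8,9} for the 15 across but in {7} for the 16 down — contradiction. So (1,2) = 1.
(2,2) = 4 − 1 = 3 completes the 4 down.
Given what's placed, (2,3) must be 7 to fit the 15 across and 16 down.
(1,3) = 16 − 7 = 9 completes the 16 down.
(2,1) = 15 − 10 = 5 completes the 15 across.
(1,1) = 13 − 10 = 3 completes the 13 across.

1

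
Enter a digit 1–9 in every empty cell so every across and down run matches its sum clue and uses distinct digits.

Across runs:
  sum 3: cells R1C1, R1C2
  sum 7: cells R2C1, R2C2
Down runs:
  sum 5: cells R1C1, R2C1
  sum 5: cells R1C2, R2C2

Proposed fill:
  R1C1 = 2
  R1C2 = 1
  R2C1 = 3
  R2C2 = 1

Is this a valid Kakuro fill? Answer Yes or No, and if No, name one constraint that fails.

No — the down run R1C2–R2C2 sums to 2, not 5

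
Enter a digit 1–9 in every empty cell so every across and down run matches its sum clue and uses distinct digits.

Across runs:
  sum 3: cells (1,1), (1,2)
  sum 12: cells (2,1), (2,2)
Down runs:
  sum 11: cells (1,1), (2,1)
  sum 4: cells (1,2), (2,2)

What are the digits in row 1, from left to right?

2, 1

3 in 2 cells must be {1,2}; 4 in 2 cells must be {1,3}.
The 3 across and the 11 down share only 2, so (1,1) = 2.
(1,2) = 3 − 2 = 1 completes the 3 across.
(2,1) = 11 − 2 = 9 completes the 11 down.
(2,2) = 12 − 9 = 3 completes the 12 across.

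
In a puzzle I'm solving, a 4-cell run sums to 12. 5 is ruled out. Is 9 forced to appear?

No

The only way to make 12 from 4 distinct digits under that restriction is {1,2,3,6}, which does not contain 9.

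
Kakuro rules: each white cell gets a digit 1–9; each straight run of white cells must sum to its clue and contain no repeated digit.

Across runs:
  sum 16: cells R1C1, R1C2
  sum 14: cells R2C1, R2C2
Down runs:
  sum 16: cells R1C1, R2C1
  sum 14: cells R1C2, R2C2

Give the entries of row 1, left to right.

7 9

16 in 2 cells must be {7,9}.
The 16 across and the 14 down share only 9, so R1C2 = 9.
The 14 across and the 16 down share only 9, so R2C1 = 9.
R2C2 = 14 − 9 = 5 completes the 14 across.
R1C1 = 16 − 9 = 7 completes the 16 across.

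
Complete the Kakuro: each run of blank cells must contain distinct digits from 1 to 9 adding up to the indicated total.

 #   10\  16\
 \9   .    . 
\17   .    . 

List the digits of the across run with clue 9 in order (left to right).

2 7

17 in 2 cells must be {8,9}; 16 in 2 cells must be {7,9}.
The 9 across and the 16 down share only 7, so R1C2 = 7.
R2C2 = 16 − 7 = 9 completes the 16 down.
R1C1 = 9 − 7 = 2 completes the 9 across.
R2C1 = 17 − 9 = 8 completes the 17 across.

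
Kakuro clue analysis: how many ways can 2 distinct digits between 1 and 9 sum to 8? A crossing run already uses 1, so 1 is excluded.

2

2 distinct digits from 1–9 sum between 3 and 17.
Dropping sets that contain 1.
Enumerating: {2,6}, {3,5}.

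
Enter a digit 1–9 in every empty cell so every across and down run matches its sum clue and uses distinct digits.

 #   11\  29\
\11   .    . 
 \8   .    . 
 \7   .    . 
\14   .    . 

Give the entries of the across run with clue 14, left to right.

11 in 4 cells must be {1,2,3,5}; 29 in 4 cells must be {5,7,8,9}.
Only 5 fits R3C2 under both its across sum 7 and down sum 29.
The 14 across and the 11 down share only 5, so R4C1 = 5.
R4C2 = 14 − 5 = 9 completes the 14 across.

5 9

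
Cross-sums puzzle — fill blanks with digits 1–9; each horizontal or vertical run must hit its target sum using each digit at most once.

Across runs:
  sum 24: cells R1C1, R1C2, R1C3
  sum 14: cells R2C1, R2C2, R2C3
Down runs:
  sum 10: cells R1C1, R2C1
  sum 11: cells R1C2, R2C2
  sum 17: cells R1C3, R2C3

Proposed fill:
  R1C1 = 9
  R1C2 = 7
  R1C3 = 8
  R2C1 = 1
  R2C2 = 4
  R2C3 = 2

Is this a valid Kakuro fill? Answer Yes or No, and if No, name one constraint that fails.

No — the across run R2C1–R2C3 sums to 7, not 14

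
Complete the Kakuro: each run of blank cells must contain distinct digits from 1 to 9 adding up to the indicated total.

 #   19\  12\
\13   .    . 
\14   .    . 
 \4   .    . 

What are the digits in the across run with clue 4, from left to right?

3 1

4 in 2 cells must be {1,3}.
The 4 across and the 19 down share only 3, so R3C1 = 3.
R3C2 = 4 − 3 = 1 completes the 4 across.
Given what's placed, R2C1 must be 9 to fit the 14 across and 19 down.
R2C2 = 14 − 9 = 5 completes the 14 across.
R1C1 = 19 − 12 = 7 completes the 19 down.
R1C2 = 13 − 7 = 6 completes the 13 across.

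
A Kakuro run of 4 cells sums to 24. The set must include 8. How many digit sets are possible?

5

4 distinct digits from 1–9 sum between 10 and 30.
Keeping only sets containing 8.
Enumerating: {1,6,8,9}, {2,5,8,9}, {3,4,8,9}, {3,6,7,8}, {4,5,7,8}.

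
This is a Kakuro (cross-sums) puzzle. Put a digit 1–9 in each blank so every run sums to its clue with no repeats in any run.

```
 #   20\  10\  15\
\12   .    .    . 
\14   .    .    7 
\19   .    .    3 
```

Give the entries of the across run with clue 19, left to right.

R1C3 = 15 − 10 = 5 completes the 15 down.
R3C2 = 7: the only remaining digit allowed by both the 19 across and the 10 down.
Given what's placed, R1C2 must be 1 to fit the 12 across and 10 down.
R2C2 = 10 − 8 = 2 completes the 10 down.
R3C1 = 19 − 10 = 9 completes the 19 across.
R1C1 = 12 − 6 = 6 completes the 12 across.
R2C1 = 14 − 9 = 5 completes the 14 across.

9 7 3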